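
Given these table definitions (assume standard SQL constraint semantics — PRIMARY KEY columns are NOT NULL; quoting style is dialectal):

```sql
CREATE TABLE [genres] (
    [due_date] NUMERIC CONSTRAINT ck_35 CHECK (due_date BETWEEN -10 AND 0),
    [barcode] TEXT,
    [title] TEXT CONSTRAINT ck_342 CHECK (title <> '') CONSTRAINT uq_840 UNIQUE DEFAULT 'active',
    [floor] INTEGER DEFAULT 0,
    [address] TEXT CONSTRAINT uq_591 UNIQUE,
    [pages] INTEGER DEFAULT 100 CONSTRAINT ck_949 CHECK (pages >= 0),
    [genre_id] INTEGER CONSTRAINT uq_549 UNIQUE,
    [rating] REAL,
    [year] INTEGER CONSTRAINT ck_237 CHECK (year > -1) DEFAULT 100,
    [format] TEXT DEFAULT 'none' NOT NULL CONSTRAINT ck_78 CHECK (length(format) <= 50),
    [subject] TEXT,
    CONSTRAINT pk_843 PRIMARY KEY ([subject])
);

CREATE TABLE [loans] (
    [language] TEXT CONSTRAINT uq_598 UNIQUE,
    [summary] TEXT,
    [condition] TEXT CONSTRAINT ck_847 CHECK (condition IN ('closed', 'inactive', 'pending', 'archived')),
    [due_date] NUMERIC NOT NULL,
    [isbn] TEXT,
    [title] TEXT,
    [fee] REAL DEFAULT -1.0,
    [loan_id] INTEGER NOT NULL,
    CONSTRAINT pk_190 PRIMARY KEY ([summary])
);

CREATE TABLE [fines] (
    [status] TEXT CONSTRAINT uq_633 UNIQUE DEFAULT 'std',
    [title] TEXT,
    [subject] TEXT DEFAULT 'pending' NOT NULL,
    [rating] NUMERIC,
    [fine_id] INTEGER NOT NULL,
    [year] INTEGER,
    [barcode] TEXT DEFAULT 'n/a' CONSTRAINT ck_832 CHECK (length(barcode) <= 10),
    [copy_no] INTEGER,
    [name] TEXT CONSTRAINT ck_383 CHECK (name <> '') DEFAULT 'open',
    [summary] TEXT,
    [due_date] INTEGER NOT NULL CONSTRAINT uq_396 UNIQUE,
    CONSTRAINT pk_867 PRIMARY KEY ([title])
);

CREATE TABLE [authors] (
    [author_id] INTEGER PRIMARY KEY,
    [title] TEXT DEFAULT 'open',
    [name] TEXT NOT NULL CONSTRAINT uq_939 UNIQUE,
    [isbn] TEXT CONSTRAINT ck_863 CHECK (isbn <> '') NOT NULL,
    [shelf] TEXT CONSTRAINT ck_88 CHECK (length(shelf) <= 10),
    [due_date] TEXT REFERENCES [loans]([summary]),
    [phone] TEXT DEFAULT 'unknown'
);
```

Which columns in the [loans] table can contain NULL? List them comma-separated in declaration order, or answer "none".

language, condition, isbn, title, fee

- language: UNIQUE does not imply NOT NULL → nullable.
- summary: part of the PRIMARY KEY, which implies NOT NULL → not nullable.
- condition: CHECK does not forbid NULL (a CHECK constraint passes when its expression is NULL) → nullable.
- due_date: declared NOT NULL → not nullable.
- isbn: no NOT NULL constraint applies → nullable.
- title: no NOT NULL constraint applies → nullable.
- fee: DEFAULT only fills an omitted column; an explicit NULL is still allowed → nullable.
- loan_id: declared NOT NULL → not nullable.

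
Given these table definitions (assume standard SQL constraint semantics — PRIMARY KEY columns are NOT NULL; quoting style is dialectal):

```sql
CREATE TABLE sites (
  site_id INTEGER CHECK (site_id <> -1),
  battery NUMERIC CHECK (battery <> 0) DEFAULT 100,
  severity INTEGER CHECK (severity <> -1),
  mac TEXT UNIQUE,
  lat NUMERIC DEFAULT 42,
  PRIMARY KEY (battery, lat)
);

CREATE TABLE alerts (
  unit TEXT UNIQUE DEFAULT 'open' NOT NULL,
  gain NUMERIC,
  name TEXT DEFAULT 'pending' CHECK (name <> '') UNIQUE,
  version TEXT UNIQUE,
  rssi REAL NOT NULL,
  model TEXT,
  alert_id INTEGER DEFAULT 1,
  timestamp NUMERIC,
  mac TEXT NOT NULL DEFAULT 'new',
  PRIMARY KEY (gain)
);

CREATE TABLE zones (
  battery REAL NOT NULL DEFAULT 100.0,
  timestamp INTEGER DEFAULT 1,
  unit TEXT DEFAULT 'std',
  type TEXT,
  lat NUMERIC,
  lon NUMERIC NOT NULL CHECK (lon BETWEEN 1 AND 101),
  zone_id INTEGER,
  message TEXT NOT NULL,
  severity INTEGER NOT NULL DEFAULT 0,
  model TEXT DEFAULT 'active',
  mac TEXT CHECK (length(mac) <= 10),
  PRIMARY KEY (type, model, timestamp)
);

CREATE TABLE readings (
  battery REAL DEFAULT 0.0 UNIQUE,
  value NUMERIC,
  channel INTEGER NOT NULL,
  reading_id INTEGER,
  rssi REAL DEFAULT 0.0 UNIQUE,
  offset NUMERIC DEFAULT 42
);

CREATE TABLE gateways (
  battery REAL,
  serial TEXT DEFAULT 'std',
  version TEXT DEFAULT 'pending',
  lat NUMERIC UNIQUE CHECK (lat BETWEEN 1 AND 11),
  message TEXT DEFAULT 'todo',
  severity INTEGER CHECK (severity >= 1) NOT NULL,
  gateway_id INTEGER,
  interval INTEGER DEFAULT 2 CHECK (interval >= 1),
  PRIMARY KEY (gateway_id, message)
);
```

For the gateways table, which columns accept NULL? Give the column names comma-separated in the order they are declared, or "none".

- battery: no NOT NULL constraint applies → nullable.
- serial: DEFAULT only fills an omitted column; an explicit NULL is still allowed → nullable.
- version: DEFAULT only fills an omitted column; an explicit NULL is still allowed → nullable.
- lat: CHECK does not forbid NULL (a CHECK constraint passes when its expression is NULL) → nullable.
- message: part of the PRIMARY KEY, which implies NOT NULL → not nullable.
- severity: declared NOT NULL → not nullable.
- gateway_id: part of the PRIMARY KEY, which implies NOT NULL → not nullable.
- interval: CHECK does not forbid NULL (a CHECK constraint passes when its expression is NULL) → nullable.

battery, serial, version, lat, interval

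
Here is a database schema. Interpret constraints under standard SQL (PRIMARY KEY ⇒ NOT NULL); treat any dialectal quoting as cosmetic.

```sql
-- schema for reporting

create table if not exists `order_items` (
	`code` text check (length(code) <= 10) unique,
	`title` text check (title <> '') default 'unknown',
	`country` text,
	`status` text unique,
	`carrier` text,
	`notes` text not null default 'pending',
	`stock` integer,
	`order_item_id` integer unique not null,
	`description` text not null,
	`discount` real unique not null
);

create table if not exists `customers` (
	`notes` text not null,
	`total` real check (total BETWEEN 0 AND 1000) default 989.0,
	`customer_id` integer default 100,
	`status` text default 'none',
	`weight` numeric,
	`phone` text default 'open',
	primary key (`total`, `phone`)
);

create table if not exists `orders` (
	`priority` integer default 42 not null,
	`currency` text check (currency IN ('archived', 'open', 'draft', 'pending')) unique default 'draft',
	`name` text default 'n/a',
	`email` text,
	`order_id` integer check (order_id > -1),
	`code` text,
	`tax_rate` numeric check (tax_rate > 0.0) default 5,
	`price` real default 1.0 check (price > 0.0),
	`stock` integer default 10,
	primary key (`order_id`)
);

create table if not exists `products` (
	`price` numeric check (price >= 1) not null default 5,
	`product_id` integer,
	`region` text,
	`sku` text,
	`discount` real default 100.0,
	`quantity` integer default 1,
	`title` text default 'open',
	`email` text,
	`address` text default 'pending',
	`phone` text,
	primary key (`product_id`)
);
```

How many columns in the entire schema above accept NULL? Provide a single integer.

order_items: 6 nullable (code, title, country, status, carrier, stock — PK none and explicit NOT NULL columns excluded).
customers: 3 nullable (customer_id, status, weight — PK (total, phone) and explicit NOT NULL columns excluded).
orders: 7 nullable (currency, name, email, code, tax_rate, price, stock — PK (order_id) and explicit NOT NULL columns excluded).
products: 8 nullable (region, sku, discount, quantity, title, email, address, phone — PK (product_id) and explicit NOT NULL columns excluded).
Total: 6 + 3 + 7 + 8 = 24.

24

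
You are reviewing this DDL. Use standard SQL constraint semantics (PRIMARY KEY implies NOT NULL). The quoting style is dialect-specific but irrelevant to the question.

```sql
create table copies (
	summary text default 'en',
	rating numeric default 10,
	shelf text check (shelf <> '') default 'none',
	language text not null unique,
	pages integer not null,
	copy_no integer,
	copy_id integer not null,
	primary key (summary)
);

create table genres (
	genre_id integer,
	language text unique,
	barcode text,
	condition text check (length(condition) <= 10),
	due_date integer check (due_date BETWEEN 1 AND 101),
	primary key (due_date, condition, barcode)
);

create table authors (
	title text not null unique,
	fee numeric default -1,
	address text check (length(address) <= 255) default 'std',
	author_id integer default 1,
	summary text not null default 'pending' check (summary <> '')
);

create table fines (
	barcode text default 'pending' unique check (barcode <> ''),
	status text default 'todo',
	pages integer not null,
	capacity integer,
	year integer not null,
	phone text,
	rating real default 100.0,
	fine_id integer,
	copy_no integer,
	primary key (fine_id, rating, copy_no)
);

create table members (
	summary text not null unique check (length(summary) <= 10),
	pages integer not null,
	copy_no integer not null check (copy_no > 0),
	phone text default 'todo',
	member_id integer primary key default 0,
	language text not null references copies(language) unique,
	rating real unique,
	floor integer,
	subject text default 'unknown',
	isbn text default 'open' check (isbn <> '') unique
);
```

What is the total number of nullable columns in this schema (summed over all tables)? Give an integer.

copies: 3 nullable (rating, shelf, copy_no — PK (summary) and explicit NOT NULL columns excluded).
genres: 2 nullable (genre_id, language — PK (due_date, condition, barcode) and explicit NOT NULL columns excluded).
authors: 3 nullable (fee, address, author_id — PK none and explicit NOT NULL columns excluded).
fines: 4 nullable (barcode, status, capacity, phone — PK (fine_id, rating, copy_no) and explicit NOT NULL columns excluded).
members: 5 nullable (phone, rating, floor, subject, isbn — PK (member_id) and explicit NOT NULL columns excluded).
Total: 3 + 2 + 3 + 4 + 5 = 17.

17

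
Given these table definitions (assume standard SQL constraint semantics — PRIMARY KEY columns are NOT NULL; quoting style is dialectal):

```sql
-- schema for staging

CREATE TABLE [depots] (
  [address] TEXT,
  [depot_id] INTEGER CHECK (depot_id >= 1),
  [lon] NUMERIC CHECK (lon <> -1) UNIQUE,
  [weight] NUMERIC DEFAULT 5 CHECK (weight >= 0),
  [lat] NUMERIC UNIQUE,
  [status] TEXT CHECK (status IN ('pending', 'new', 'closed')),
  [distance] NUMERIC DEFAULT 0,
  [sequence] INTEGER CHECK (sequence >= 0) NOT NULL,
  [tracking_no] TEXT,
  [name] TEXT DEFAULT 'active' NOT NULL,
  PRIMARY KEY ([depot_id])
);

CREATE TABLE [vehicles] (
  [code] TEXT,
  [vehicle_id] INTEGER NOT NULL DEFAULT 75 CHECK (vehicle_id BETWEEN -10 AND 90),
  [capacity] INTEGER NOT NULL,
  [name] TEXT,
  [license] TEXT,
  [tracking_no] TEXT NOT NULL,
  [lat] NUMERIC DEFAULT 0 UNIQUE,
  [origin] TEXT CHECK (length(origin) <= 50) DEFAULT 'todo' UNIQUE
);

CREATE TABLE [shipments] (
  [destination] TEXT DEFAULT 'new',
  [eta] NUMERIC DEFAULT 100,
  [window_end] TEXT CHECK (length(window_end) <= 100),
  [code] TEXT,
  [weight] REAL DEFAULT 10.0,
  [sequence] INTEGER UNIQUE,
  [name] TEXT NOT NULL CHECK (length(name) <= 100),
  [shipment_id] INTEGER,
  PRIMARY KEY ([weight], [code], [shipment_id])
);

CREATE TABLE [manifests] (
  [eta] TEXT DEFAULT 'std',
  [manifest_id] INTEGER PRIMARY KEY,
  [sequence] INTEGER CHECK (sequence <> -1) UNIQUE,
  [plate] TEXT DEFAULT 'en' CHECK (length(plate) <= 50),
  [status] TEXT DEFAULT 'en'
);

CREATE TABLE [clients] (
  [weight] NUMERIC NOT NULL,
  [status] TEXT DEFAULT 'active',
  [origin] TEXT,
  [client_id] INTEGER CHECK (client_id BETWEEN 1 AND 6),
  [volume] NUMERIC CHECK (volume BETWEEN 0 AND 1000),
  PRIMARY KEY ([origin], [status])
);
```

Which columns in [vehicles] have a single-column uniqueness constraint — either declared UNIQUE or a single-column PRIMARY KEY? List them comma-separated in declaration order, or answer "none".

lat, origin

- code: no UNIQUE or single-column PK constraint.
- vehicle_id: no UNIQUE or single-column PK constraint.
- capacity: no UNIQUE or single-column PK constraint.
- name: no UNIQUE or single-column PK constraint.
- license: no UNIQUE or single-column PK constraint.
- tracking_no: no UNIQUE or single-column PK constraint.
- lat: declared UNIQUE → unique.
- origin: declared UNIQUE → unique.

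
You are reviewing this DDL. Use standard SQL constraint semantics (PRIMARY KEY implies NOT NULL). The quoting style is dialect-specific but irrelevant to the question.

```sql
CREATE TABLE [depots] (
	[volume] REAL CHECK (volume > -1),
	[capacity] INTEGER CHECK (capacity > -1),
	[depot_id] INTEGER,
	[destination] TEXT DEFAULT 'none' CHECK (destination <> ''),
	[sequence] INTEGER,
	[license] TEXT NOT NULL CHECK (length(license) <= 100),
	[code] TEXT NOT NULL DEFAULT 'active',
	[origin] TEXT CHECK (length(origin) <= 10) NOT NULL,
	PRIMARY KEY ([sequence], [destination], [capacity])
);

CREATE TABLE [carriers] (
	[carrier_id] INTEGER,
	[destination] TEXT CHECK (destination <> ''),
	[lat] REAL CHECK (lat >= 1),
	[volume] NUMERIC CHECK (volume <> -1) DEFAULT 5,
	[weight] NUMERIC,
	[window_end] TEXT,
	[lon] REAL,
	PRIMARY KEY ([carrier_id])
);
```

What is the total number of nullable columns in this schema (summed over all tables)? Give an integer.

depots: 2 nullable (volume, depot_id — PK (sequence, destination, capacity) and explicit NOT NULL columns excluded).
carriers: 6 nullable (destination, lat, volume, weight, window_end, lon — PK (carrier_id) and explicit NOT NULL columns excluded).
Total: 2 + 6 = 8.

8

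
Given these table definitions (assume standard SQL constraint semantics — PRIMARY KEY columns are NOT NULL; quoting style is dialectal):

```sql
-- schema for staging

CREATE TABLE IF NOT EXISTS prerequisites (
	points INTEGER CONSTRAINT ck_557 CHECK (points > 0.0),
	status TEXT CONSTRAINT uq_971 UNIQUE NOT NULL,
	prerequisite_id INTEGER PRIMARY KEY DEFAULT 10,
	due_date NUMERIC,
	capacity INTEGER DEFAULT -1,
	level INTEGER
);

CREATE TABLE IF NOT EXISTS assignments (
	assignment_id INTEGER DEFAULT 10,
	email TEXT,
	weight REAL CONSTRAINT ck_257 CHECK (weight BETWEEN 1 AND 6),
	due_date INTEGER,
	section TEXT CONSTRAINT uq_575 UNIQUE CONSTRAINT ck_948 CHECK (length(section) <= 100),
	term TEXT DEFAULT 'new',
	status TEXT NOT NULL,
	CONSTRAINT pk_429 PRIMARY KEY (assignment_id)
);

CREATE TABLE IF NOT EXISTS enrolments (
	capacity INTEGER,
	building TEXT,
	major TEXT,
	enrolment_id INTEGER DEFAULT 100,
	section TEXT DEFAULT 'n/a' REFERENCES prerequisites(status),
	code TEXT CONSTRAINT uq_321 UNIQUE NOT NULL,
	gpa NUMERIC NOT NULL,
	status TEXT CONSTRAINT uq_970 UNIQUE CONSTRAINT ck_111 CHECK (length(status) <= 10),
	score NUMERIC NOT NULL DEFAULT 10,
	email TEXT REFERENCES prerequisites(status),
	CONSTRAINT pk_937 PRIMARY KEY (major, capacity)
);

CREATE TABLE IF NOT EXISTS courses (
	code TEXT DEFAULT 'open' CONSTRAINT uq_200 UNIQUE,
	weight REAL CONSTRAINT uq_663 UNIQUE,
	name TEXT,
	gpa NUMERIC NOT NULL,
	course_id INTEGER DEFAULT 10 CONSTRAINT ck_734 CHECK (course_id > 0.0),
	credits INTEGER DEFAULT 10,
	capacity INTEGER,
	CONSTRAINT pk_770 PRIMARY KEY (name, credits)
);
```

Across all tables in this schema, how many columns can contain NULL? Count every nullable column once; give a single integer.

prerequisites: 4 nullable (points, due_date, capacity, level — PK (prerequisite_id) and explicit NOT NULL columns excluded).
assignments: 5 nullable (email, weight, due_date, section, term — PK (assignment_id) and explicit NOT NULL columns excluded).
enrolments: 5 nullable (building, enrolment_id, section, status, email — PK (major, capacity) and explicit NOT NULL columns excluded).
courses: 4 nullable (code, weight, course_id, capacity — PK (name, credits) and explicit NOT NULL columns excluded).
Total: 4 + 5 + 5 + 4 = 18.

18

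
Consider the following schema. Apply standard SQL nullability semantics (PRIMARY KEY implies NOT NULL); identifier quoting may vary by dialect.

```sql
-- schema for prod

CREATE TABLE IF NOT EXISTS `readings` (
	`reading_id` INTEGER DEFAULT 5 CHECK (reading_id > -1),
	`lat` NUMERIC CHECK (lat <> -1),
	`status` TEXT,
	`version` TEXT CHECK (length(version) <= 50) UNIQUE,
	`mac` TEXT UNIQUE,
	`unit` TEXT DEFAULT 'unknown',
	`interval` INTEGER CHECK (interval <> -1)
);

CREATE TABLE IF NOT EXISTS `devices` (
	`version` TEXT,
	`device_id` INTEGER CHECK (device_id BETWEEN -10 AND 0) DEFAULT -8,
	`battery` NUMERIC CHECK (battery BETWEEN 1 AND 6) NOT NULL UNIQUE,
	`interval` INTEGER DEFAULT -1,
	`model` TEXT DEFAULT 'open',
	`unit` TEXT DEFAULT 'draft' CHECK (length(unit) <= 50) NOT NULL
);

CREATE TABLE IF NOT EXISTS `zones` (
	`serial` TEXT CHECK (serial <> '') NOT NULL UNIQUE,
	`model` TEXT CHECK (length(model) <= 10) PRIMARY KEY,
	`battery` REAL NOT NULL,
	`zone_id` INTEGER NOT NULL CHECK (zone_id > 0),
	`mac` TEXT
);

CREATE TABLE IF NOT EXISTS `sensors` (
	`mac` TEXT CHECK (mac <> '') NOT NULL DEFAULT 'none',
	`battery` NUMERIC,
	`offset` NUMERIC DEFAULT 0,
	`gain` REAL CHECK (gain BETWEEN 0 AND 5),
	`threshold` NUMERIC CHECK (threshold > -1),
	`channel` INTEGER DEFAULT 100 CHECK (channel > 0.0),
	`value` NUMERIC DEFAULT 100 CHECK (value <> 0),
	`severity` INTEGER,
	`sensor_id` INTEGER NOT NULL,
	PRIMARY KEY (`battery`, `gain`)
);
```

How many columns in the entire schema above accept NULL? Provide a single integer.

17

readings: 7 nullable (reading_id, lat, status, version, mac, unit, interval — PK none and explicit NOT NULL columns excluded).
devices: 4 nullable (version, device_id, interval, model — PK none and explicit NOT NULL columns excluded).
zones: 1 nullable (mac — PK (model) and explicit NOT NULL columns excluded).
sensors: 5 nullable (offset, threshold, channel, value, severity — PK (battery, gain) and explicit NOT NULL columns excluded).
Total: 7 + 4 + 1 + 5 = 17.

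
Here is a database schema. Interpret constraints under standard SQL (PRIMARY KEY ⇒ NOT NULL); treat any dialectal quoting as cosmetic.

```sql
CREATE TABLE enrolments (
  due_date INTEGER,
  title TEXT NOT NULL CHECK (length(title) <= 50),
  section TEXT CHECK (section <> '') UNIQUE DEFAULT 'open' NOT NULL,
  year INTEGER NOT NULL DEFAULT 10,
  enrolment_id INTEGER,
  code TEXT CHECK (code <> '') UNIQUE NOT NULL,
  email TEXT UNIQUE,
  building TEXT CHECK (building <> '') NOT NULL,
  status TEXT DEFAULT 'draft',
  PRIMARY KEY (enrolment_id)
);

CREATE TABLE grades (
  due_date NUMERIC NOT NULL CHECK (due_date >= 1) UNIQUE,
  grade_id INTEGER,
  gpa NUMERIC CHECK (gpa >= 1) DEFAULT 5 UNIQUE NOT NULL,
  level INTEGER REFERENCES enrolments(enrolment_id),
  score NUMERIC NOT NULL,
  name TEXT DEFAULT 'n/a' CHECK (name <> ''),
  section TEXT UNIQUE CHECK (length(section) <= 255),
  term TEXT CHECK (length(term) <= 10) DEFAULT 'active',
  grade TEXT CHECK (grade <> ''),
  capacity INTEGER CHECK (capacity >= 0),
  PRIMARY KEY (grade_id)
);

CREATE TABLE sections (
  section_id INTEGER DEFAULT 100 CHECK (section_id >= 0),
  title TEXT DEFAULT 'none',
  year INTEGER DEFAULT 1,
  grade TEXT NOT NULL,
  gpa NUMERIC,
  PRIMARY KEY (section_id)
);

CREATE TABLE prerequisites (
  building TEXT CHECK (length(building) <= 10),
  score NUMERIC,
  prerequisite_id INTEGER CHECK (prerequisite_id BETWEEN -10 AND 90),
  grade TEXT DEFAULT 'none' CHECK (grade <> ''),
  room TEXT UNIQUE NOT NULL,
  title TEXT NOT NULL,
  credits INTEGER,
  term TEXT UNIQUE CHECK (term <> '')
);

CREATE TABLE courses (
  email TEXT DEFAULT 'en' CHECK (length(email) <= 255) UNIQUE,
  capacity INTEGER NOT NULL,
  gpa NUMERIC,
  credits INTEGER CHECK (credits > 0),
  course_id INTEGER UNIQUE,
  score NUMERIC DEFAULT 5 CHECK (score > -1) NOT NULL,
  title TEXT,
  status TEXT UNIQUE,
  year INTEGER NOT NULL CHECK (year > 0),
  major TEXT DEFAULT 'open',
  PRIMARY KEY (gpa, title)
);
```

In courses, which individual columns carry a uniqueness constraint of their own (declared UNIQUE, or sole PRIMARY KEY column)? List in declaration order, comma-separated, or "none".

email, course_id, status

- email: declared UNIQUE → unique.
- capacity: no UNIQUE or single-column PK constraint.
- gpa: part of a composite PRIMARY KEY — only the tuple is unique, not this column on its own.
- credits: no UNIQUE or single-column PK constraint.
- course_id: declared UNIQUE → unique.
- score: no UNIQUE or single-column PK constraint.
- title: part of a composite PRIMARY KEY — only the tuple is unique, not this column on its own.
- status: declared UNIQUE → unique.
- year: no UNIQUE or single-column PK constraint.
- major: no UNIQUE or single-column PK constraint.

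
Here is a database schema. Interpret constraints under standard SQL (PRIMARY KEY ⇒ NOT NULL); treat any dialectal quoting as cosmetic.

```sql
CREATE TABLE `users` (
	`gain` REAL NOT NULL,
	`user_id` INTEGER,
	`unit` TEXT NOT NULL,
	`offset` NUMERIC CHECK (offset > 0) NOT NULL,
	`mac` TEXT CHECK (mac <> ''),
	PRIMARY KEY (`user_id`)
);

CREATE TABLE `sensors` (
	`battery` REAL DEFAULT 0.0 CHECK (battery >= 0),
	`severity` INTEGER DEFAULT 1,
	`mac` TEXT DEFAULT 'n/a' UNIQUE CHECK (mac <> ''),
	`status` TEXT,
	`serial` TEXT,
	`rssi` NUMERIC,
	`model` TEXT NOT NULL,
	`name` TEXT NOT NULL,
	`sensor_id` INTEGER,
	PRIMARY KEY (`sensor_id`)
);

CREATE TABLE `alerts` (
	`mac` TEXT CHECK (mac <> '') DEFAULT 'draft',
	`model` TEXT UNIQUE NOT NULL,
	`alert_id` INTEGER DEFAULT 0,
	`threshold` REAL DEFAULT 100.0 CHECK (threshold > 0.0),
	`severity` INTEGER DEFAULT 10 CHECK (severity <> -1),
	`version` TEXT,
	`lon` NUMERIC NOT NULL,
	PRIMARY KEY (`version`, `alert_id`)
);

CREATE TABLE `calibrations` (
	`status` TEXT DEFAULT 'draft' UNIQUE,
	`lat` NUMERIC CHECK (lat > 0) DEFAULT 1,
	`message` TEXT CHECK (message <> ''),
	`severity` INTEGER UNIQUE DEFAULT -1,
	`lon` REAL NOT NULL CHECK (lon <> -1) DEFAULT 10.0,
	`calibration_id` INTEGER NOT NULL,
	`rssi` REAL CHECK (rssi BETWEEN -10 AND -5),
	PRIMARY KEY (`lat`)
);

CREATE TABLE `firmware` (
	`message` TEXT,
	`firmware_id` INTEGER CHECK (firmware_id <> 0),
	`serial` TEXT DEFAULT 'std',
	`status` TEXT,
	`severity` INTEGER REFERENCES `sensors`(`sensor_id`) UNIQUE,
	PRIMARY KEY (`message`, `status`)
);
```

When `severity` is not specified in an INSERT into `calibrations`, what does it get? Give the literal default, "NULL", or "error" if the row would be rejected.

severity has an explicit DEFAULT -1.
When the column is omitted from an INSERT, that default is used.

-1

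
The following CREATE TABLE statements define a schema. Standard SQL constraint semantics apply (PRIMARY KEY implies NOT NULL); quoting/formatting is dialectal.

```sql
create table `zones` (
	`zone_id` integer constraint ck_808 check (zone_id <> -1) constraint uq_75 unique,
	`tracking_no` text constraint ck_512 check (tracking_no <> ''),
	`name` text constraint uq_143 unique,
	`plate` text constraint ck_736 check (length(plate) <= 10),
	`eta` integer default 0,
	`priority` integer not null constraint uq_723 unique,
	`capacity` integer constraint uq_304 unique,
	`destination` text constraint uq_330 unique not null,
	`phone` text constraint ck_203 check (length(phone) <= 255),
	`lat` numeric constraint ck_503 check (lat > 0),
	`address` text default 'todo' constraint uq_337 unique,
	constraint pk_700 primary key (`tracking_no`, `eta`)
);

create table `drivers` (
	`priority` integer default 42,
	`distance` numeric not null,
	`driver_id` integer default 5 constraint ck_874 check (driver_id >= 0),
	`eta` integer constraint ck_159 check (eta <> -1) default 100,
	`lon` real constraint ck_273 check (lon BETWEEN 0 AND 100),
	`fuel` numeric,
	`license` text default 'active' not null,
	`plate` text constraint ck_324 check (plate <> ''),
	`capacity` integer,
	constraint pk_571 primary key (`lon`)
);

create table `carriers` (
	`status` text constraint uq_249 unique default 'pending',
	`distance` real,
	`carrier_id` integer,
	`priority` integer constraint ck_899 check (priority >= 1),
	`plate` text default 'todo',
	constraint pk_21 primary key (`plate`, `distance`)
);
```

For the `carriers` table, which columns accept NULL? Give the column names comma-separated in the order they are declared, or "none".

status, carrier_id, priority

- status: UNIQUE does not imply NOT NULL → nullable.
- distance: part of the PRIMARY KEY, which implies NOT NULL → not nullable.
- carrier_id: no NOT NULL constraint applies → nullable.
- priority: CHECK does not forbid NULL (a CHECK constraint passes when its expression is NULL) → nullable.
- plate: part of the PRIMARY KEY, which implies NOT NULL → not nullable.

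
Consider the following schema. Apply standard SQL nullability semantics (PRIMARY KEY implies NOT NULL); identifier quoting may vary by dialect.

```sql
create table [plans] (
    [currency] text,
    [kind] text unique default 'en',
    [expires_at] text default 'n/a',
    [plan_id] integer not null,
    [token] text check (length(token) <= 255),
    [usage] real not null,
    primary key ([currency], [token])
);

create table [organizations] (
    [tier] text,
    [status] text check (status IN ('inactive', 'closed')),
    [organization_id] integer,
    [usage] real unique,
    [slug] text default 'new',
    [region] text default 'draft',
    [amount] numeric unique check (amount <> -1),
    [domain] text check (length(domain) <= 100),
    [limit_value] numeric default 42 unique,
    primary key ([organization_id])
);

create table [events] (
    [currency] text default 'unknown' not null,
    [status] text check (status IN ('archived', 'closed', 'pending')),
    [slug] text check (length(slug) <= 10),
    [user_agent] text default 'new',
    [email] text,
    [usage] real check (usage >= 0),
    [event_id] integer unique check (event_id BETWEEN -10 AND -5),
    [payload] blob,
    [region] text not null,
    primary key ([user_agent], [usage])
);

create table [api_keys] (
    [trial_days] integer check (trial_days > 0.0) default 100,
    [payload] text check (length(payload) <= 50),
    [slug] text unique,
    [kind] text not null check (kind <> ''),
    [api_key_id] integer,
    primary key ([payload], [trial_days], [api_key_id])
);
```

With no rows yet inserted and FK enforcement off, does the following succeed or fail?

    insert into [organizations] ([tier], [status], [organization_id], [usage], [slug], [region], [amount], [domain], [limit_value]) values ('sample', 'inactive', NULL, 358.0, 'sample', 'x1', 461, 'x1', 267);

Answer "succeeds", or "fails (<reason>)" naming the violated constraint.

organization_id is explicitly set to NULL, but organization_id is part of the PRIMARY KEY (implied NOT NULL).

fails (NOT NULL on organization_id)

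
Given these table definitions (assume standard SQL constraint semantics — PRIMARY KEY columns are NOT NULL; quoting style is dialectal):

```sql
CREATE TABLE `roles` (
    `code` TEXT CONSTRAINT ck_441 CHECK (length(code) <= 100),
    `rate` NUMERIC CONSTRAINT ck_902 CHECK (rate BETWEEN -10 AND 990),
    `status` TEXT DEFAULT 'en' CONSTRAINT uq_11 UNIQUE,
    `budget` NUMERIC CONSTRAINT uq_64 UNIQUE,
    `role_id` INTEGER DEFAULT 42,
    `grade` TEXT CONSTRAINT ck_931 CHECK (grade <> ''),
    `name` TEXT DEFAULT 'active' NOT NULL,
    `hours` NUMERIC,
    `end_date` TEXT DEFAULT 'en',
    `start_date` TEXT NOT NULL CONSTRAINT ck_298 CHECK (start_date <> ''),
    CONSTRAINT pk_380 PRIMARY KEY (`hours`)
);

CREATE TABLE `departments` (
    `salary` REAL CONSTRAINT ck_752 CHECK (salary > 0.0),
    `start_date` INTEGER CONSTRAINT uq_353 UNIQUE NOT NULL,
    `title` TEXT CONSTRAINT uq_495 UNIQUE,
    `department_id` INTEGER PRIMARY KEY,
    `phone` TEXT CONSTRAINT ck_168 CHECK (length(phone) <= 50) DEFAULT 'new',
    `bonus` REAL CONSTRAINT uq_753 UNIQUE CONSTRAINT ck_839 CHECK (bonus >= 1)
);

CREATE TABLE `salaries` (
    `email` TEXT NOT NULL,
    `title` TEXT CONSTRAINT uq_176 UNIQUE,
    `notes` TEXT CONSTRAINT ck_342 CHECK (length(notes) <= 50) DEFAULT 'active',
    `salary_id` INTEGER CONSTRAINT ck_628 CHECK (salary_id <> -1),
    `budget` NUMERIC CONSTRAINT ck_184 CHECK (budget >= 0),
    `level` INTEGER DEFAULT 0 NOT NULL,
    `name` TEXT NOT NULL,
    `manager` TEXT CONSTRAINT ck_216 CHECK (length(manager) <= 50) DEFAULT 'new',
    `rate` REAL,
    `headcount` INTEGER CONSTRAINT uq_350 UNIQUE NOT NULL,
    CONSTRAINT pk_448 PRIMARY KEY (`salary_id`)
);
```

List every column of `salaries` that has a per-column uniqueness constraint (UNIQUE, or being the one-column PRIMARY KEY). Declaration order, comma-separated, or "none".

title, salary_id, headcount

- email: no UNIQUE or single-column PK constraint.
- title: declared UNIQUE → unique.
- notes: no UNIQUE or single-column PK constraint.
- salary_id: single-column PRIMARY KEY → unique.
- budget: no UNIQUE or single-column PK constraint.
- level: no UNIQUE or single-column PK constraint.
- name: no UNIQUE or single-column PK constraint.
- manager: no UNIQUE or single-column PK constraint.
- rate: no UNIQUE or single-column PK constraint.
- headcount: declared UNIQUE → unique.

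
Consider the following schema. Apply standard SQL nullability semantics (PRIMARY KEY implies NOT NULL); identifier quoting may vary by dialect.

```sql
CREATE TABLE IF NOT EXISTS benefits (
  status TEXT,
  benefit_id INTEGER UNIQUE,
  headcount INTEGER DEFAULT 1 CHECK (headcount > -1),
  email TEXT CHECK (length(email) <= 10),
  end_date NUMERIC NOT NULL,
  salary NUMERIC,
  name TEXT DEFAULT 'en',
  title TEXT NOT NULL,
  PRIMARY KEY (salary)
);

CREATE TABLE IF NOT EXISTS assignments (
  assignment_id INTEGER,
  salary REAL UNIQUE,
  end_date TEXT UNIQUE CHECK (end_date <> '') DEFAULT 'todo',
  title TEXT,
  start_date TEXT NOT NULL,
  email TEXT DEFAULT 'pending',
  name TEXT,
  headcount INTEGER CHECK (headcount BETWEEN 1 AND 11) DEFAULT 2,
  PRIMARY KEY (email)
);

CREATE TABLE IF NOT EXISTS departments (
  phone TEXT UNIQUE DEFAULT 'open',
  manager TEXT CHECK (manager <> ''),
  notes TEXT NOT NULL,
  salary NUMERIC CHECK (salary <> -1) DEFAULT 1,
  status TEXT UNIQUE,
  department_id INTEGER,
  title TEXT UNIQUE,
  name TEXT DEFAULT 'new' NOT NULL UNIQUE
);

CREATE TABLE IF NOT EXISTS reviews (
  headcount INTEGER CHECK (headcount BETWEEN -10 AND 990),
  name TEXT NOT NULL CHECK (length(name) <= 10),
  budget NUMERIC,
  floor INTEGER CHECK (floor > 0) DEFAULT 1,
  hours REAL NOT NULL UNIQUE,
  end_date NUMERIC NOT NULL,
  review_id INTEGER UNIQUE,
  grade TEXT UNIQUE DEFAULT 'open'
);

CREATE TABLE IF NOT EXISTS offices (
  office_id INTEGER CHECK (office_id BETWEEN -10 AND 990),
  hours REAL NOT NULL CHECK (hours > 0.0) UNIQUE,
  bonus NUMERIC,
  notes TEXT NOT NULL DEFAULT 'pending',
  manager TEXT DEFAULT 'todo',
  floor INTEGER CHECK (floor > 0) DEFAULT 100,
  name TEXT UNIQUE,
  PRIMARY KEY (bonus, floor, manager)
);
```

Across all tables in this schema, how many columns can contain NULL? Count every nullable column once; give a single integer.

24

benefits: 5 nullable (status, benefit_id, headcount, email, name — PK (salary) and explicit NOT NULL columns excluded).
assignments: 6 nullable (assignment_id, salary, end_date, title, name, headcount — PK (email) and explicit NOT NULL columns excluded).
departments: 6 nullable (phone, manager, salary, status, department_id, title — PK none and explicit NOT NULL columns excluded).
reviews: 5 nullable (headcount, budget, floor, review_id, grade — PK none and explicit NOT NULL columns excluded).
offices: 2 nullable (office_id, name — PK (bonus, floor, manager) and explicit NOT NULL columns excluded).
Total: 5 + 6 + 6 + 5 + 2 = 24.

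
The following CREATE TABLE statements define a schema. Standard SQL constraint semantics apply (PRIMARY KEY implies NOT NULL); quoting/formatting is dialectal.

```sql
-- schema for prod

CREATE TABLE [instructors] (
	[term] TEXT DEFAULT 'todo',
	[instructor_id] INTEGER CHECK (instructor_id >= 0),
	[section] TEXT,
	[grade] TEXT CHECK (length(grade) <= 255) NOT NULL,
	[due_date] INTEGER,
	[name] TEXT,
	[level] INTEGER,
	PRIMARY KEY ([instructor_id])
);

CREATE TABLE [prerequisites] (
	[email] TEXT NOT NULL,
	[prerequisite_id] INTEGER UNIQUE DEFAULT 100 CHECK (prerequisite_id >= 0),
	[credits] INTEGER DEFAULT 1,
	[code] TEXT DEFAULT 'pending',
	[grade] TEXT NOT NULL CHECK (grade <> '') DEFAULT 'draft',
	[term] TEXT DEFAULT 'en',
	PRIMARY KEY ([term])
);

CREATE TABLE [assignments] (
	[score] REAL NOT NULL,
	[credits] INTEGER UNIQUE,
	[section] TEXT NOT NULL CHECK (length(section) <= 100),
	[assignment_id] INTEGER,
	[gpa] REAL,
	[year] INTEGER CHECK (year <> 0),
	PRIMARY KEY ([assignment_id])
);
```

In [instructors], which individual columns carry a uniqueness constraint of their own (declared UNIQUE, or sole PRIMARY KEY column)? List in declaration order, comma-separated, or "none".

instructor_id

- term: no UNIQUE or single-column PK constraint.
- instructor_id: single-column PRIMARY KEY → unique.
- section: no UNIQUE or single-column PK constraint.
- grade: no UNIQUE or single-column PK constraint.
- due_date: no UNIQUE or single-column PK constraint.
- name: no UNIQUE or single-column PK constraint.
- level: no UNIQUE or single-column PK constraint.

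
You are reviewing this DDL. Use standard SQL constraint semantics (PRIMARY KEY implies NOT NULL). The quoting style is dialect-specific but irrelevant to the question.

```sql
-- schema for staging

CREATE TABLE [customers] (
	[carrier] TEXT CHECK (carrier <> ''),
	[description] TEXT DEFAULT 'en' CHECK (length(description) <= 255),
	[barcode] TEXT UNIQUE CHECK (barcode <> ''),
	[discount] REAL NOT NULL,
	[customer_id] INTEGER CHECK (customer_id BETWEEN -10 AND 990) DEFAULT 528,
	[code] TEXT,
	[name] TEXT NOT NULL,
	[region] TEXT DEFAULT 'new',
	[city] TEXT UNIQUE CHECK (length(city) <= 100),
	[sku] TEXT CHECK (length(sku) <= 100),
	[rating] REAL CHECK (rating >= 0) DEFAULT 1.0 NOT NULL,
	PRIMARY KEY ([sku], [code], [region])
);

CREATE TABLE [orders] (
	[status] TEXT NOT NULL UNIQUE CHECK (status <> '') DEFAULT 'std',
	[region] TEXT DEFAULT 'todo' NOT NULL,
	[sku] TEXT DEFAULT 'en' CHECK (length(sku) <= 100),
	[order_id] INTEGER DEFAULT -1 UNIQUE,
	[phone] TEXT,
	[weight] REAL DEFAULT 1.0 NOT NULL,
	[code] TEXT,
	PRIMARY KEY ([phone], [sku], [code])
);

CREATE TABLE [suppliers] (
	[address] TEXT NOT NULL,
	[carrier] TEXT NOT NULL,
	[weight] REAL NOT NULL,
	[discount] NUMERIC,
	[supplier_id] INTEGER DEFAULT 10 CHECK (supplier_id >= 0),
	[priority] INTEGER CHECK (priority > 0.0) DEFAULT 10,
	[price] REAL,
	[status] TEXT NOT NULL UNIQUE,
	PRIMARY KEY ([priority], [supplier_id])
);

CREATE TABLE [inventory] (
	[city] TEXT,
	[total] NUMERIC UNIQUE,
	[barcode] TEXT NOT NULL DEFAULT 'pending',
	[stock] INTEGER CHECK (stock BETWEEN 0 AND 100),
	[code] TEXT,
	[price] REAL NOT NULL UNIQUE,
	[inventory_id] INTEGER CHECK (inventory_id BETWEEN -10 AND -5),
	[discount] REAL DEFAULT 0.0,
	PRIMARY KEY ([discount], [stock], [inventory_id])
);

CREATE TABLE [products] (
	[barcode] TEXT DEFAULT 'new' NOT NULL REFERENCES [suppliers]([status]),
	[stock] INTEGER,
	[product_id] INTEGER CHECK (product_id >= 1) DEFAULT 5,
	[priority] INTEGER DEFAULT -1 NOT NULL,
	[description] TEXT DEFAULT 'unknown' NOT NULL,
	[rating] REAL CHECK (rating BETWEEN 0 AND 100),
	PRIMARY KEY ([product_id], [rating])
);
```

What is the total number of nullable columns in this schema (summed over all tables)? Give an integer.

12

customers: 5 nullable (carrier, description, barcode, customer_id, city — PK (sku, code, region) and explicit NOT NULL columns excluded).
orders: 1 nullable (order_id — PK (phone, sku, code) and explicit NOT NULL columns excluded).
suppliers: 2 nullable (discount, price — PK (priority, supplier_id) and explicit NOT NULL columns excluded).
inventory: 3 nullable (city, total, code — PK (discount, stock, inventory_id) and explicit NOT NULL columns excluded).
products: 1 nullable (stock — PK (product_id, rating) and explicit NOT NULL columns excluded).
Total: 5 + 1 + 2 + 3 + 1 = 12.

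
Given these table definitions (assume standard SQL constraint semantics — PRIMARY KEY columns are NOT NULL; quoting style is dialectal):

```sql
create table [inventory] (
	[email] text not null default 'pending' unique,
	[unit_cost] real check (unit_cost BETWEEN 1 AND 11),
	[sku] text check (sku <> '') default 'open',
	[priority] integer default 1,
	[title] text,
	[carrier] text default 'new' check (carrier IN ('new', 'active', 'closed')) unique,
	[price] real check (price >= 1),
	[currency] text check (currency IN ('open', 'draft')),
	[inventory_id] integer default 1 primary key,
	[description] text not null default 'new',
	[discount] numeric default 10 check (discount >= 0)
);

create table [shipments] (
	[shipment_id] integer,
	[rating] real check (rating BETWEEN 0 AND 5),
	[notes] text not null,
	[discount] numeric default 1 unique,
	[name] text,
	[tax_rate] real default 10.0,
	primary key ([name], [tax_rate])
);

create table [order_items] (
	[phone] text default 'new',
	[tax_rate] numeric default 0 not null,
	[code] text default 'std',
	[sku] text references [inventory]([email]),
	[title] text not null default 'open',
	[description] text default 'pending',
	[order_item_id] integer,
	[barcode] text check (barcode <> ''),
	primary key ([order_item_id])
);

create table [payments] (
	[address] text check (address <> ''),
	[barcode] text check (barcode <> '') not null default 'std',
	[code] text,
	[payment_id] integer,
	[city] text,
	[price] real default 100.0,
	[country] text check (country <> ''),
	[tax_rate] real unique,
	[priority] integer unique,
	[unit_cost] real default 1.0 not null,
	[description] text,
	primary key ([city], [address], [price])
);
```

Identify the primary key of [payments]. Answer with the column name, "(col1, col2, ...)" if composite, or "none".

A table-level PRIMARY KEY clause names 3 columns: city, address, price.
This is a composite key — the combination is unique, not each column individually.

(city, address, price)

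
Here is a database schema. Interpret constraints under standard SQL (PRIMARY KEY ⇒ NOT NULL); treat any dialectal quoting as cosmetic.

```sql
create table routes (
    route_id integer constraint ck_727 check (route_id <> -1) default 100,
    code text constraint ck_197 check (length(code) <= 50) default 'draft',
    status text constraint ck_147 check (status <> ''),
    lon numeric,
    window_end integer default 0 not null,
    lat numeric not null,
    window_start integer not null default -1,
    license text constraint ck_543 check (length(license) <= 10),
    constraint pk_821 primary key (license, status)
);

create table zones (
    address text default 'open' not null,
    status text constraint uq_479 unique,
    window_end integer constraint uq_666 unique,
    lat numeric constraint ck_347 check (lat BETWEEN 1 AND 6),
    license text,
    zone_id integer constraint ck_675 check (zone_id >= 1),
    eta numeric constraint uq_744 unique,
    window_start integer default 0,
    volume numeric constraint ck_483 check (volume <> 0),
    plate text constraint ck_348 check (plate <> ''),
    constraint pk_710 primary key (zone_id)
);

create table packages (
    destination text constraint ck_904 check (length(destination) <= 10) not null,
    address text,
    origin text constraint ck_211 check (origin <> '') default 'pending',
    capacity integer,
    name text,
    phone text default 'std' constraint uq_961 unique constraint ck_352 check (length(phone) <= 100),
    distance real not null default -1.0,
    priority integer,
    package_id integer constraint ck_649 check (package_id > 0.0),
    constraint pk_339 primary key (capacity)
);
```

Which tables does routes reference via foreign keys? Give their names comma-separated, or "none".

none

No column in routes has a REFERENCES clause.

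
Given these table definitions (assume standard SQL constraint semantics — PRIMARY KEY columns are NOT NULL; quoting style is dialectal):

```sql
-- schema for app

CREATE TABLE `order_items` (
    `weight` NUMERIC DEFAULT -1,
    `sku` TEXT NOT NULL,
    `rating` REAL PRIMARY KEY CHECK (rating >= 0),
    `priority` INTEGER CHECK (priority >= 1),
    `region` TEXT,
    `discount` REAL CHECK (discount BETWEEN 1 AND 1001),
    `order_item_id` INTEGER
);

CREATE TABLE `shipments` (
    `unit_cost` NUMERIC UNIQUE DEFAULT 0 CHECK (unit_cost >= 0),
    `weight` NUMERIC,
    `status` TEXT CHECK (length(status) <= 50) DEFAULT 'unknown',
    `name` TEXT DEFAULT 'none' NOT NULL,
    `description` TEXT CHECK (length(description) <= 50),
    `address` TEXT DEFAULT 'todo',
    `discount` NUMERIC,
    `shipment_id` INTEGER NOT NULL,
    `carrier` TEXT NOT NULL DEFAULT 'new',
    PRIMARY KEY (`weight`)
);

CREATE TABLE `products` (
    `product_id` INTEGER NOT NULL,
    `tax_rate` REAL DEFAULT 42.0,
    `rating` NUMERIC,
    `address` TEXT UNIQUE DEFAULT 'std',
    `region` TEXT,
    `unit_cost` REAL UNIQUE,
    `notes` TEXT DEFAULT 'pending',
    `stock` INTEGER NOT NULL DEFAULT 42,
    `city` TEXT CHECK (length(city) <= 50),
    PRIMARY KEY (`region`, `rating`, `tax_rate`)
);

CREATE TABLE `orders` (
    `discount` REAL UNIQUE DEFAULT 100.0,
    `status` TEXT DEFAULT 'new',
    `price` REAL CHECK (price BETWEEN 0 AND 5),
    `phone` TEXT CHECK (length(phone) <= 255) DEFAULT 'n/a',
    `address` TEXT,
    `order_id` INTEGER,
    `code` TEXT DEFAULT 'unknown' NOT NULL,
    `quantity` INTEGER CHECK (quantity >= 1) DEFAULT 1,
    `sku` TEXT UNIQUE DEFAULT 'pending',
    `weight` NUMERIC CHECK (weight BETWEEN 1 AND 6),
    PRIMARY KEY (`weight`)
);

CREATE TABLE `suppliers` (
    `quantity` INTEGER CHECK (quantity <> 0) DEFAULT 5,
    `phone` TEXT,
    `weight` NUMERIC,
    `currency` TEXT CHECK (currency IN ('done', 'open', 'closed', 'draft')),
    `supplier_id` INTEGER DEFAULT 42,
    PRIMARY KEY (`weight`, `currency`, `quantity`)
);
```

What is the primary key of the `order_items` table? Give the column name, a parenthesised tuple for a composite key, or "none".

rating is declared PRIMARY KEY inline on the column.

rating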